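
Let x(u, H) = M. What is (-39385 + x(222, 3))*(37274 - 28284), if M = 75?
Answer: -353396900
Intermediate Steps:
x(u, H) = 75
(-39385 + x(222, 3))*(37274 - 28284) = (-39385 + 75)*(37274 - 28284) = -39310*8990 = -353396900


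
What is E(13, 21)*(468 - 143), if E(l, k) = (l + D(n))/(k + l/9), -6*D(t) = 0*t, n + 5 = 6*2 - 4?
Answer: 38025/202 ≈ 188.24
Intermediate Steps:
n = 3 (n = -5 + (6*2 - 4) = -5 + (12 - 4) = -5 + 8 = 3)
D(t) = 0 (D(t) = -0*t = -1/6*0 = 0)
E(l, k) = l/(k + l/9) (E(l, k) = (l + 0)/(k + l/9) = l/(k + l*(1/9)) = l/(k + l/9))
E(13, 21)*(468 - 143) = (9*13/(13 + 9*21))*(468 - 143) = (9*13/(13 + 189))*325 = (9*13/202)*325 = (9*13*(1/202))*325 = (117/202)*325 = 38025/202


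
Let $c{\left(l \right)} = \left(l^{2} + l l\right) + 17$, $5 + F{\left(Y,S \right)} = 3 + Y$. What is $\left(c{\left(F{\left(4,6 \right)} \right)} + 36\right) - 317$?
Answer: $-256$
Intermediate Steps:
$F{\left(Y,S \right)} = -2 + Y$ ($F{\left(Y,S \right)} = -5 + \left(3 + Y\right) = -2 + Y$)
$c{\left(l \right)} = 17 + 2 l^{2}$ ($c{\left(l \right)} = \left(l^{2} + l^{2}\right) + 17 = 2 l^{2} + 17 = 17 + 2 l^{2}$)
$\left(c{\left(F{\left(4,6 \right)} \right)} + 36\right) - 317 = \left(\left(17 + 2 \left(-2 + 4\right)^{2}\right) + 36\right) - 317 = \left(\left(17 + 2 \cdot 2^{2}\right) + 36\right) - 317 = \left(\left(17 + 2 \cdot 4\right) + 36\right) - 317 = \left(\left(17 + 8\right) + 36\right) - 317 = \left(25 + 36\right) - 317 = 61 - 317 = -256$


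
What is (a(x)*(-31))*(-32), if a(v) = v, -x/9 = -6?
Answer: 53568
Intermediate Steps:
x = 54 (x = -9*(-6) = 54)
(a(x)*(-31))*(-32) = (54*(-31))*(-32) = -1674*(-32) = 53568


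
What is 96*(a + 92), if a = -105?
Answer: -1248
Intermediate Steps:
96*(a + 92) = 96*(-105 + 92) = 96*(-13) = -1248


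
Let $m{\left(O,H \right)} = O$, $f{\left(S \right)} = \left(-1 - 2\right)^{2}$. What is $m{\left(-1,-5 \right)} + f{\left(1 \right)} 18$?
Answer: $161$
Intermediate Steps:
$f{\left(S \right)} = 9$ ($f{\left(S \right)} = \left(-3\right)^{2} = 9$)
$m{\left(-1,-5 \right)} + f{\left(1 \right)} 18 = -1 + 9 \cdot 18 = -1 + 162 = 161$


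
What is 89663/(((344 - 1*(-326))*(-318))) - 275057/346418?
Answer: -44832260777/36903909540 ≈ -1.2148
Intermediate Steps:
89663/(((344 - 1*(-326))*(-318))) - 275057/346418 = 89663/(((344 + 326)*(-318))) - 275057*1/346418 = 89663/((670*(-318))) - 275057/346418 = 89663/(-213060) - 275057/346418 = 89663*(-1/213060) - 275057/346418 = -89663/213060 - 275057/346418 = -44832260777/36903909540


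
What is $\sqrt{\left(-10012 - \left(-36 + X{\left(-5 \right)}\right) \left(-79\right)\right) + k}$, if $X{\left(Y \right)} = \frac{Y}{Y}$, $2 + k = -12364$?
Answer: $17 i \sqrt{87} \approx 158.57 i$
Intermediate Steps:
$k = -12366$ ($k = -2 - 12364 = -12366$)
$X{\left(Y \right)} = 1$
$\sqrt{\left(-10012 - \left(-36 + X{\left(-5 \right)}\right) \left(-79\right)\right) + k} = \sqrt{\left(-10012 - \left(-36 + 1\right) \left(-79\right)\right) - 12366} = \sqrt{\left(-10012 - \left(-35\right) \left(-79\right)\right) - 12366} = \sqrt{\left(-10012 - 2765\right) - 12366} = \sqrt{-12777 - 12366} = \sqrt{-25143} = 17 i \sqrt{87}$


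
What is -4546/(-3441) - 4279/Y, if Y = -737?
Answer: 1643131/230547 ≈ 7.1271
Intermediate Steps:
-4546/(-3441) - 4279/Y = -4546/(-3441) - 4279/(-737) = -4546*(-1/3441) - 4279*(-1/737) = 4546/3441 + 389/67 = 1643131/230547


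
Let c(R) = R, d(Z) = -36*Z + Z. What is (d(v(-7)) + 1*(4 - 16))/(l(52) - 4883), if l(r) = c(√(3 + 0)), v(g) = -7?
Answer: -1137739/23843686 - 233*√3/23843686 ≈ -0.047733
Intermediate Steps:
d(Z) = -35*Z
l(r) = √3 (l(r) = √(3 + 0) = √3)
(d(v(-7)) + 1*(4 - 16))/(l(52) - 4883) = (-35*(-7) + 1*(4 - 16))/(√3 - 4883) = (245 + 1*(-12))/(-4883 + √3) = (245 - 12)/(-4883 + √3) = 233/(-4883 + √3)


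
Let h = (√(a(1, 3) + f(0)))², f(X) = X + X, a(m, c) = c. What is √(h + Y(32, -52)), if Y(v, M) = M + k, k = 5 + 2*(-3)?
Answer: 5*I*√2 ≈ 7.0711*I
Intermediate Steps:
k = -1 (k = 5 - 6 = -1)
Y(v, M) = -1 + M (Y(v, M) = M - 1 = -1 + M)
f(X) = 2*X
h = 3 (h = (√(3 + 2*0))² = (√(3 + 0))² = (√3)² = 3)
√(h + Y(32, -52)) = √(3 + (-1 - 52)) = √(3 - 53) = √(-50) = 5*I*√2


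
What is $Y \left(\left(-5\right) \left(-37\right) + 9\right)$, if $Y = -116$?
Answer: $-22504$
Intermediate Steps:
$Y \left(\left(-5\right) \left(-37\right) + 9\right) = - 116 \left(\left(-5\right) \left(-37\right) + 9\right) = - 116 \left(185 + 9\right) = \left(-116\right) 194 = -22504$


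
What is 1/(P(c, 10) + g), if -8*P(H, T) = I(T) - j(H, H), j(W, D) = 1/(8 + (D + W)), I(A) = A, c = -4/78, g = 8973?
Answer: 2464/22106431 ≈ 0.00011146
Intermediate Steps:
c = -2/39 (c = -4*1/78 = -2/39 ≈ -0.051282)
j(W, D) = 1/(8 + D + W)
P(H, T) = -T/8 + 1/(8*(8 + 2*H)) (P(H, T) = -(T - 1/(8 + H + H))/8 = -(T - 1/(8 + 2*H))/8 = -T/8 + 1/(8*(8 + 2*H)))
1/(P(c, 10) + g) = 1/((1 - 2*10*(4 - 2/39))/(16*(4 - 2/39)) + 8973) = 1/((1 - 2*10*154/39)/(16*(154/39)) + 8973) = 1/((1/16)*(39/154)*(1 - 3080/39) + 8973) = 1/((1/16)*(39/154)*(-3041/39) + 8973) = 1/(-3041/2464 + 8973) = 1/(22106431/2464) = 2464/22106431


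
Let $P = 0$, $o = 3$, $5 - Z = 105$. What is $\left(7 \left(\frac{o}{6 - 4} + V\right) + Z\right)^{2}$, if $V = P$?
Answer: $\frac{32041}{4} \approx 8010.3$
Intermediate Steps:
$Z = -100$ ($Z = 5 - 105 = -100$)
$V = 0$
$\left(7 \left(\frac{o}{6 - 4} + V\right) + Z\right)^{2} = \left(7 \left(\frac{3}{6 - 4} + 0\right) - 100\right)^{2} = \left(7 \left(\frac{3}{2} + 0\right) - 100\right)^{2} = \left(7 \cdot \frac{3}{2} - 100\right)^{2} = \left(\frac{21}{2} - 100\right)^{2} = \left(- \frac{179}{2}\right)^{2} = \frac{32041}{4}$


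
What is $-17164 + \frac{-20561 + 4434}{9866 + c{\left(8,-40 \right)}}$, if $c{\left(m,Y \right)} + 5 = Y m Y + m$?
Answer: $- \frac{389106843}{22669} \approx -17165.0$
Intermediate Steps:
$c{\left(m,Y \right)} = -5 + m + m Y^{2}$ ($c{\left(m,Y \right)} = -5 + \left(Y m Y + m\right) = -5 + \left(m Y^{2} + m\right) = -5 + \left(m + m Y^{2}\right) = -5 + m + m Y^{2}$)
$-17164 + \frac{-20561 + 4434}{9866 + c{\left(8,-40 \right)}} = -17164 + \frac{-20561 + 4434}{9866 + \left(-5 + 8 + 8 \left(-40\right)^{2}\right)} = -17164 - \frac{16127}{9866 + \left(-5 + 8 + 8 \cdot 1600\right)} = -17164 - \frac{16127}{9866 + \left(-5 + 8 + 12800\right)} = -17164 - \frac{16127}{9866 + 12803} = -17164 - \frac{16127}{22669} = - \frac{389106843}{22669}$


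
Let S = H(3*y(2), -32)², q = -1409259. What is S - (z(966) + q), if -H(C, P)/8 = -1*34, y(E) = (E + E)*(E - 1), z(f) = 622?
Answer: 1482621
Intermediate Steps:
y(E) = 2*E*(-1 + E) (y(E) = (2*E)*(-1 + E) = 2*E*(-1 + E))
H(C, P) = 272 (H(C, P) = -(-8)*34 = -8*(-34) = 272)
S = 73984 (S = 272² = 73984)
S - (z(966) + q) = 73984 - (622 - 1409259) = 73984 - 1*(-1408637) = 73984 + 1408637 = 1482621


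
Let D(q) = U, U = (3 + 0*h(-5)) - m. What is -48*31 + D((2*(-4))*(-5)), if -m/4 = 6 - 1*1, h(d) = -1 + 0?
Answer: -1465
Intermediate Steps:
h(d) = -1
m = -20 (m = -4*(6 - 1*1) = -4*(6 - 1) = -4*5 = -20)
U = 23 (U = (3 + 0*(-1)) - 1*(-20) = (3 + 0) + 20 = 3 + 20 = 23)
D(q) = 23
-48*31 + D((2*(-4))*(-5)) = -48*31 + 23 = -1488 + 23 = -1465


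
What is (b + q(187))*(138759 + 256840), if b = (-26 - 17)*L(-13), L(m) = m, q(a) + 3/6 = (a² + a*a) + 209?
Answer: 55942050189/2 ≈ 2.7971e+10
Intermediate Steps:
q(a) = 417/2 + 2*a² (q(a) = -½ + ((a² + a*a) + 209) = -½ + ((a² + a²) + 209) = -½ + (2*a² + 209) = -½ + (209 + 2*a²) = 417/2 + 2*a²)
b = 559 (b = (-26 - 17)*(-13) = -43*(-13) = 559)
(b + q(187))*(138759 + 256840) = (559 + (417/2 + 2*187²))*(138759 + 256840) = (559 + (417/2 + 2*34969))*395599 = (559 + (417/2 + 69938))*395599 = (559 + 140293/2)*395599 = (141411/2)*395599 = 55942050189/2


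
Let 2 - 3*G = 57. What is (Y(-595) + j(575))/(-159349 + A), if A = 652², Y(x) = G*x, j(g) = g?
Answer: 6890/159453 ≈ 0.043210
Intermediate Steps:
G = -55/3 (G = ⅔ - ⅓*57 = ⅔ - 19 = -55/3 ≈ -18.333)
Y(x) = -55*x/3
A = 425104
(Y(-595) + j(575))/(-159349 + A) = (-55/3*(-595) + 575)/(-159349 + 425104) = (32725/3 + 575)/265755 = (34450/3)*(1/265755) = 6890/159453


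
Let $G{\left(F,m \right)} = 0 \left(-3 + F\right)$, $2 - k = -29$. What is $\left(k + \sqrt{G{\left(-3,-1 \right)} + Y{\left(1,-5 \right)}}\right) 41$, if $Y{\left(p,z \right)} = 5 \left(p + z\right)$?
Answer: $1271 + 82 i \sqrt{5} \approx 1271.0 + 183.36 i$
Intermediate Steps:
$k = 31$ ($k = 2 - -29 = 2 + 29 = 31$)
$G{\left(F,m \right)} = 0$
$Y{\left(p,z \right)} = 5 p + 5 z$
$\left(k + \sqrt{G{\left(-3,-1 \right)} + Y{\left(1,-5 \right)}}\right) 41 = \left(31 + \sqrt{0 + \left(5 \cdot 1 + 5 \left(-5\right)\right)}\right) 41 = \left(31 + \sqrt{0 + \left(5 - 25\right)}\right) 41 = \left(31 + \sqrt{0 - 20}\right) 41 = \left(31 + \sqrt{-20}\right) 41 = \left(31 + 2 i \sqrt{5}\right) 41 = 1271 + 82 i \sqrt{5}$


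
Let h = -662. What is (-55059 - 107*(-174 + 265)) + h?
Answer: -65458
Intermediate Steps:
(-55059 - 107*(-174 + 265)) + h = (-55059 - 107*(-174 + 265)) - 662 = (-55059 - 107*91) - 662 = (-55059 - 9737) - 662 = -64796 - 662 = -65458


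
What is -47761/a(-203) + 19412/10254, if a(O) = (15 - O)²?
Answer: 216397297/243655548 ≈ 0.88813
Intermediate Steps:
-47761/a(-203) + 19412/10254 = -47761/(-15 - 203)² + 19412/10254 = -47761/((-218)²) + 19412*(1/10254) = -47761/47524 + 9706/5127 = 216397297/243655548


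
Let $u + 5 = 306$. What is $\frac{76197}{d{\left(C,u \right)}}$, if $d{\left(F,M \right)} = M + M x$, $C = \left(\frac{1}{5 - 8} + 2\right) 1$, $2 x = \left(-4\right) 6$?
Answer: $- \frac{6927}{301} \approx -23.013$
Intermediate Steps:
$u = 301$ ($u = -5 + 306 = 301$)
$x = -12$ ($x = \frac{\left(-4\right) 6}{2} = \frac{1}{2} \left(-24\right) = -12$)
$C = \frac{5}{3}$ ($C = \left(\frac{1}{-3} + 2\right) 1 = \left(- \frac{1}{3} + 2\right) 1 = \frac{5}{3} \cdot 1 = \frac{5}{3} \approx 1.6667$)
$d{\left(F,M \right)} = - 11 M$ ($d{\left(F,M \right)} = M + M \left(-12\right) = M - 12 M = - 11 M$)
$\frac{76197}{d{\left(C,u \right)}} = \frac{76197}{\left(-11\right) 301} = \frac{76197}{-3311} = 76197 \left(- \frac{1}{3311}\right) = - \frac{6927}{301}$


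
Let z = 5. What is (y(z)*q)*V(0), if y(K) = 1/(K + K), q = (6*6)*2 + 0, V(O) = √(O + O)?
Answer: 0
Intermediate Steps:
V(O) = √2*√O (V(O) = √(2*O) = √2*√O)
q = 72 (q = 36*2 + 0 = 72 + 0 = 72)
y(K) = 1/(2*K)
(y(z)*q)*V(0) = (((½)/5)*72)*(√2*√0) = (((½)*(⅕))*72)*(√2*0) = ((⅒)*72)*0 = (36/5)*0 = 0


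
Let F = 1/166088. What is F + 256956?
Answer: 42677308129/166088 ≈ 2.5696e+5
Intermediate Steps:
F = 1/166088 ≈ 6.0209e-6
F + 256956 = 1/166088 + 256956 = 42677308129/166088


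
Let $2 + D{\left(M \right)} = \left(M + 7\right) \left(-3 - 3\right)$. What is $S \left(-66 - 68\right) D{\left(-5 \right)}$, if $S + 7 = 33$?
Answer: $48776$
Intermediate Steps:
$S = 26$ ($S = -7 + 33 = 26$)
$D{\left(M \right)} = -44 - 6 M$ ($D{\left(M \right)} = -2 + \left(M + 7\right) \left(-3 - 3\right) = -2 + \left(7 + M\right) \left(-6\right) = -2 - \left(42 + 6 M\right) = -44 - 6 M$)
$S \left(-66 - 68\right) D{\left(-5 \right)} = 26 \left(-66 - 68\right) \left(-44 - -30\right) = 26 \left(-66 - 68\right) \left(-44 + 30\right) = 26 \left(-134\right) \left(-14\right) = \left(-3484\right) \left(-14\right) = 48776$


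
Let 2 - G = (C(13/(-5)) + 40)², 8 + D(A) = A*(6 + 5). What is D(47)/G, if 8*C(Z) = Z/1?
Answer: -814400/2515369 ≈ -0.32377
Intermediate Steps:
C(Z) = Z/8 (C(Z) = (Z/1)/8 = (Z*1)/8 = Z/8)
D(A) = -8 + 11*A (D(A) = -8 + A*(6 + 5) = -8 + A*11 = -8 + 11*A)
G = -2515369/1600 (G = 2 - ((13/(-5))/8 + 40)² = 2 - ((13*(-⅕))/8 + 40)² = 2 - ((⅛)*(-13/5) + 40)² = 2 - (-13/40 + 40)² = 2 - (1587/40)² = 2 - 1*2518569/1600 = 2 - 2518569/1600 = -2515369/1600 ≈ -1572.1)
D(47)/G = (-8 + 11*47)/(-2515369/1600) = (-8 + 517)*(-1600/2515369) = 509*(-1600/2515369) = -814400/2515369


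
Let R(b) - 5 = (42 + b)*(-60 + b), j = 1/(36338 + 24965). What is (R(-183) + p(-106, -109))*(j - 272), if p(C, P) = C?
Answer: -569631365230/61303 ≈ -9.2921e+6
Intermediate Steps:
j = 1/61303 ≈ 1.6312e-5
R(b) = 5 + (-60 + b)*(42 + b) (R(b) = 5 + (42 + b)*(-60 + b) = 5 + (-60 + b)*(42 + b))
(R(-183) + p(-106, -109))*(j - 272) = ((-2515 + (-183)**2 - 18*(-183)) - 106)*(1/61303 - 272) = ((-2515 + 33489 + 3294) - 106)*(-16674415/61303) = (34268 - 106)*(-16674415/61303) = 34162*(-16674415/61303) = -569631365230/61303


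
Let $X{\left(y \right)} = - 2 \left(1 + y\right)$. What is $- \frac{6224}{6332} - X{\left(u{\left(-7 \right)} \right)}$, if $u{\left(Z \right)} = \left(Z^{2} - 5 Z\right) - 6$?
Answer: $\frac{248558}{1583} \approx 157.02$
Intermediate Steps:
$u{\left(Z \right)} = -6 + Z^{2} - 5 Z$
$X{\left(y \right)} = -2 - 2 y$
$- \frac{6224}{6332} - X{\left(u{\left(-7 \right)} \right)} = - \frac{6224}{6332} - \left(-2 - 2 \left(-6 + \left(-7\right)^{2} - -35\right)\right) = \left(-6224\right) \frac{1}{6332} - \left(-2 - 2 \left(-6 + 49 + 35\right)\right) = - \frac{1556}{1583} - \left(-2 - 156\right) = - \frac{1556}{1583} - -158 = - \frac{1556}{1583} + 158 = \frac{248558}{1583}$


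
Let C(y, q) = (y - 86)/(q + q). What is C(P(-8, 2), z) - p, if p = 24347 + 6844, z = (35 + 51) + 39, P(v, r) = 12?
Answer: -3898912/125 ≈ -31191.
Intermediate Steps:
z = 125 (z = 86 + 39 = 125)
C(y, q) = (-86 + y)/(2*q) (C(y, q) = (-86 + y)/((2*q)) = (-86 + y)*(1/(2*q)) = (-86 + y)/(2*q))
p = 31191
C(P(-8, 2), z) - p = (½)*(-86 + 12)/125 - 1*31191 = (½)*(1/125)*(-74) - 31191 = -37/125 - 31191 = -3898912/125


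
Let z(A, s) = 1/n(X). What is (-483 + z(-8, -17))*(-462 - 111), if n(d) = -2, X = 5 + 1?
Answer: 554091/2 ≈ 2.7705e+5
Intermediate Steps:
X = 6
z(A, s) = -1/2 (z(A, s) = 1/(-2) = -1/2)
(-483 + z(-8, -17))*(-462 - 111) = (-483 - 1/2)*(-462 - 111) = -967/2*(-573) = 554091/2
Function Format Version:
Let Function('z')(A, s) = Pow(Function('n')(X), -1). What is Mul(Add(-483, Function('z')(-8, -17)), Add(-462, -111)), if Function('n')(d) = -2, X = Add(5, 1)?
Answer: Rational(554091, 2) ≈ 2.7705e+5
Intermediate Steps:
X = 6
Function('z')(A, s) = Rational(-1, 2) (Function('z')(A, s) = Pow(-2, -1) = Rational(-1, 2))
Mul(Add(-483, Function('z')(-8, -17)), Add(-462, -111)) = Mul(Add(-483, Rational(-1, 2)), Add(-462, -111)) = Mul(Rational(-967, 2), -573) = Rational(554091, 2)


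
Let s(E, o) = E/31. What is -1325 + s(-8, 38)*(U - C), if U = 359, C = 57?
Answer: -43491/31 ≈ -1402.9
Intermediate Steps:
s(E, o) = E/31 (s(E, o) = E*(1/31) = E/31)
-1325 + s(-8, 38)*(U - C) = -1325 + ((1/31)*(-8))*(359 - 1*57) = -1325 - 8*(359 - 57)/31 = -1325 - 8/31*302 = -1325 - 2416/31 = -43491/31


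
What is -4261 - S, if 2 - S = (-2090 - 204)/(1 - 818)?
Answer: -3480577/817 ≈ -4260.2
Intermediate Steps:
S = -660/817 (S = 2 - (-2090 - 204)/(1 - 818) = 2 - (-2294)/(-817) = 2 - (-2294)*(-1)/817 = 2 - 1*2294/817 = 2 - 2294/817 = -660/817 ≈ -0.80783)
-4261 - S = -4261 - 1*(-660/817) = -4261 + 660/817 = -3480577/817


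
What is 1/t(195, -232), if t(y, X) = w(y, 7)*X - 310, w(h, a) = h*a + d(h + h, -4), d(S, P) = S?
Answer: -1/407470 ≈ -2.4542e-6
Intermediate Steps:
w(h, a) = 2*h + a*h (w(h, a) = h*a + (h + h) = a*h + 2*h = 2*h + a*h)
t(y, X) = -310 + 9*X*y (t(y, X) = (y*(2 + 7))*X - 310 = (y*9)*X - 310 = (9*y)*X - 310 = 9*X*y - 310 = -310 + 9*X*y)
1/t(195, -232) = 1/(-310 + 9*(-232)*195) = 1/(-310 - 407160) = 1/(-407470) = -1/407470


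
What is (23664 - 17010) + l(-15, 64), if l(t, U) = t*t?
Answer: 6879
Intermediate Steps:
l(t, U) = t**2
(23664 - 17010) + l(-15, 64) = (23664 - 17010) + (-15)**2 = 6654 + 225 = 6879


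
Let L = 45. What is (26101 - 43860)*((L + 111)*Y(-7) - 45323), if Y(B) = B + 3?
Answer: 815972773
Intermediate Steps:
Y(B) = 3 + B
(26101 - 43860)*((L + 111)*Y(-7) - 45323) = (26101 - 43860)*((45 + 111)*(3 - 7) - 45323) = -17759*(156*(-4) - 45323) = -17759*(-624 - 45323) = -17759*(-45947) = 815972773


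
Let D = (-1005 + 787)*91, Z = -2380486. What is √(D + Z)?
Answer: 2*I*√600081 ≈ 1549.3*I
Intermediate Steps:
D = -19838 (D = -218*91 = -19838)
√(D + Z) = √(-19838 - 2380486) = √(-2400324) = 2*I*√600081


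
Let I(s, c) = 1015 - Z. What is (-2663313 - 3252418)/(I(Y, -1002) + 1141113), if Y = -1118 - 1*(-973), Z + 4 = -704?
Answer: -5915731/1142836 ≈ -5.1764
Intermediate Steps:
Z = -708 (Z = -4 - 704 = -708)
Y = -145 (Y = -1118 + 973 = -145)
I(s, c) = 1723 (I(s, c) = 1015 - 1*(-708) = 1015 + 708 = 1723)
(-2663313 - 3252418)/(I(Y, -1002) + 1141113) = (-2663313 - 3252418)/(1723 + 1141113) = -5915731/1142836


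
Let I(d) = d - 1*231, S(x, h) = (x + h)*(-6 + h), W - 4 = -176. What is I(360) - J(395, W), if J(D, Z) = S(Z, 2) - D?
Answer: -156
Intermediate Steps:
W = -172 (W = 4 - 176 = -172)
S(x, h) = (-6 + h)*(h + x) (S(x, h) = (h + x)*(-6 + h) = (-6 + h)*(h + x))
J(D, Z) = -8 - D - 4*Z (J(D, Z) = (2² - 6*2 - 6*Z + 2*Z) - D = (4 - 12 - 6*Z + 2*Z) - D = (-8 - 4*Z) - D = -8 - D - 4*Z)
I(d) = -231 + d (I(d) = d - 231 = -231 + d)
I(360) - J(395, W) = (-231 + 360) - (-8 - 1*395 - 4*(-172)) = 129 - (-8 - 395 + 688) = 129 - 1*285 = 129 - 285 = -156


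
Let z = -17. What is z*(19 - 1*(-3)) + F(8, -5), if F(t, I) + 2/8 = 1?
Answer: -1493/4 ≈ -373.25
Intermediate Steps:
F(t, I) = ¾ (F(t, I) = -¼ + 1 = ¾)
z*(19 - 1*(-3)) + F(8, -5) = -17*(19 - 1*(-3)) + ¾ = -17*(19 + 3) + ¾ = -17*22 + ¾ = -374 + ¾ = -1493/4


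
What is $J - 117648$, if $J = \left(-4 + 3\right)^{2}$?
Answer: $-117647$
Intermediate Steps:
$J = 1$ ($J = \left(-1\right)^{2} = 1$)
$J - 117648 = 1 - 117648 = -117647$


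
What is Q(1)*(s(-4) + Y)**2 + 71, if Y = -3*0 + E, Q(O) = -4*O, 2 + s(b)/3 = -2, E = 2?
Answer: -329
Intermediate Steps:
s(b) = -12 (s(b) = -6 + 3*(-2) = -6 - 6 = -12)
Y = 2 (Y = -3*0 + 2 = 0 + 2 = 2)
Q(1)*(s(-4) + Y)**2 + 71 = (-4*1)*(-12 + 2)**2 + 71 = -4*(-10)**2 + 71 = -4*100 + 71 = -400 + 71 = -329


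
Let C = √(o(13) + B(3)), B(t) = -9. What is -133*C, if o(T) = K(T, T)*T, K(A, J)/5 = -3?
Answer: -266*I*√51 ≈ -1899.6*I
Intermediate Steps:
K(A, J) = -15 (K(A, J) = 5*(-3) = -15)
o(T) = -15*T
C = 2*I*√51 (C = √(-15*13 - 9) = √(-195 - 9) = √(-204) = 2*I*√51 ≈ 14.283*I)
-133*C = -266*I*√51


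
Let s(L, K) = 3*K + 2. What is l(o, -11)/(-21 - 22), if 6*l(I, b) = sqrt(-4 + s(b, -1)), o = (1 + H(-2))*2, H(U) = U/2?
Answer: -I*sqrt(5)/258 ≈ -0.0086669*I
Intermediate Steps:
s(L, K) = 2 + 3*K
H(U) = U/2 (H(U) = U*(1/2) = U/2)
o = 0 (o = (1 + (1/2)*(-2))*2 = (1 - 1)*2 = 0*2 = 0)
l(I, b) = I*sqrt(5)/6 (l(I, b) = sqrt(-4 + (2 + 3*(-1)))/6 = sqrt(-4 + (2 - 3))/6 = sqrt(-4 - 1)/6 = sqrt(-5)/6 = (I*sqrt(5))/6 = I*sqrt(5)/6)
l(o, -11)/(-21 - 22) = (I*sqrt(5)/6)/(-21 - 22) = (I*sqrt(5)/6)/(-43) = -I*sqrt(5)/258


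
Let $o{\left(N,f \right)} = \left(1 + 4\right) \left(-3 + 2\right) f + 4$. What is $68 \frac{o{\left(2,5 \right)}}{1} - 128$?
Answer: $-1556$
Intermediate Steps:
$o{\left(N,f \right)} = 4 - 5 f$ ($o{\left(N,f \right)} = 5 \left(-1\right) f + 4 = - 5 f + 4 = 4 - 5 f$)
$68 \frac{o{\left(2,5 \right)}}{1} - 128 = 68 \frac{4 - 25}{1} - 128 = 68 \left(4 - 25\right) 1 - 128 = 68 \left(\left(-21\right) 1\right) - 128 = 68 \left(-21\right) - 128 = -1428 - 128 = -1556$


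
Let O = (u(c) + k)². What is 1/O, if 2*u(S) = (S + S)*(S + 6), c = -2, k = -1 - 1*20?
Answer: 1/841 ≈ 0.0011891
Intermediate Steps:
k = -21 (k = -1 - 20 = -21)
u(S) = S*(6 + S) (u(S) = ((S + S)*(S + 6))/2 = ((2*S)*(6 + S))/2 = (2*S*(6 + S))/2 = S*(6 + S))
O = 841 (O = (-2*(6 - 2) - 21)² = (-2*4 - 21)² = (-8 - 21)² = (-29)² = 841)
1/O = 1/841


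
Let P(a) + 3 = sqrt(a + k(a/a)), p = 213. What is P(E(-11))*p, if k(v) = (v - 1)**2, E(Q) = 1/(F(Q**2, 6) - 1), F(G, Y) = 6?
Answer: -639 + 213*sqrt(5)/5 ≈ -543.74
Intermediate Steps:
E(Q) = 1/5 (E(Q) = 1/(6 - 1) = 1/5)
k(v) = (-1 + v)**2
P(a) = -3 + sqrt(a) (P(a) = -3 + sqrt(a + (-1 + a/a)**2) = -3 + sqrt(a + (-1 + 1)**2) = -3 + sqrt(a + 0**2) = -3 + sqrt(a + 0) = -3 + sqrt(a))
P(E(-11))*p = (-3 + sqrt(1/5))*213 = (-3 + sqrt(5)/5)*213 = -639 + 213*sqrt(5)/5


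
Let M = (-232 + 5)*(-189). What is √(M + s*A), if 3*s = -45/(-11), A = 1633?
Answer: 2*√1365177/11 ≈ 212.44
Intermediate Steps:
M = 42903 (M = -227*(-189) = 42903)
s = 15/11 (s = (-45/(-11))/3 = (-45*(-1/11))/3 = (⅓)*(45/11) = 15/11 ≈ 1.3636)
√(M + s*A) = √(42903 + (15/11)*1633) = √(42903 + 24495/11) = √(496428/11) = 2*√1365177/11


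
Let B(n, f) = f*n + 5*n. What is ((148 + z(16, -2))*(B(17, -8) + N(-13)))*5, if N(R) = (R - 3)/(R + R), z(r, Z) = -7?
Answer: -461775/13 ≈ -35521.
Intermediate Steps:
N(R) = (-3 + R)/(2*R) (N(R) = (-3 + R)/((2*R)) = (-3 + R)*(1/(2*R)) = (-3 + R)/(2*R))
B(n, f) = 5*n + f*n
((148 + z(16, -2))*(B(17, -8) + N(-13)))*5 = ((148 - 7)*(17*(5 - 8) + (½)*(-3 - 13)/(-13)))*5 = (141*(17*(-3) + (½)*(-1/13)*(-16)))*5 = (141*(-51 + 8/13))*5 = (141*(-655/13))*5 = -92355/13*5 = -461775/13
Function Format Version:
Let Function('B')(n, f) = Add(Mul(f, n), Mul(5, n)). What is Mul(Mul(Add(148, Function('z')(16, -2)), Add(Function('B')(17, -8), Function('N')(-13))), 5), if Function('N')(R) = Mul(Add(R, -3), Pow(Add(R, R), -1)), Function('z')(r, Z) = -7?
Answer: Rational(-461775, 13) ≈ -35521.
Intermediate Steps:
Function('N')(R) = Mul(Rational(1, 2), Pow(R, -1), Add(-3, R)) (Function('N')(R) = Mul(Add(-3, R), Pow(Mul(2, R), -1)) = Mul(Add(-3, R), Mul(Rational(1, 2), Pow(R, -1))) = Mul(Rational(1, 2), Pow(R, -1), Add(-3, R)))
Function('B')(n, f) = Add(Mul(5, n), Mul(f, n))
Mul(Mul(Add(148, Function('z')(16, -2)), Add(Function('B')(17, -8), Function('N')(-13))), 5) = Mul(Mul(Add(148, -7), Add(Mul(17, Add(5, -8)), Mul(Rational(1, 2), Pow(-13, -1), Add(-3, -13)))), 5) = Mul(Mul(141, Add(Mul(17, -3), Mul(Rational(1, 2), Rational(-1, 13), -16))), 5) = Mul(Mul(141, Add(-51, Rational(8, 13))), 5) = Mul(Mul(141, Rational(-655, 13)), 5) = Mul(Rational(-92355, 13), 5) = Rational(-461775, 13)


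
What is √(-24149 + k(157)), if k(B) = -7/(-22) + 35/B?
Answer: I*√288093915758/3454 ≈ 155.4*I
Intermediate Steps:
k(B) = 7/22 + 35/B (k(B) = -7*(-1/22) + 35/B = 7/22 + 35/B)
√(-24149 + k(157)) = √(-24149 + (7/22 + 35/157)) = √(-24149 + 1869/3454) = √(-83408777/3454) = I*√288093915758/3454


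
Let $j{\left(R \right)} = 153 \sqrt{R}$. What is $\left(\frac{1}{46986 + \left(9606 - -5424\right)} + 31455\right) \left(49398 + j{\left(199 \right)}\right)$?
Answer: $\frac{16060222442473}{10336} + \frac{5852139843 \sqrt{199}}{1216} \approx 1.6217 \cdot 10^{9}$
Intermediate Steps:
$\left(\frac{1}{46986 + \left(9606 - -5424\right)} + 31455\right) \left(49398 + j{\left(199 \right)}\right) = \left(\frac{1}{46986 + \left(9606 - -5424\right)} + 31455\right) \left(49398 + 153 \sqrt{199}\right) = \left(\frac{1}{46986 + \left(9606 + 5424\right)} + 31455\right) \left(49398 + 153 \sqrt{199}\right) = \left(\frac{1}{46986 + 15030} + 31455\right) \left(49398 + 153 \sqrt{199}\right) = \left(\frac{1}{62016} + 31455\right) \left(49398 + 153 \sqrt{199}\right) = \frac{1950713281 \left(49398 + 153 \sqrt{199}\right)}{62016} = \frac{16060222442473}{10336} + \frac{5852139843 \sqrt{199}}{1216}$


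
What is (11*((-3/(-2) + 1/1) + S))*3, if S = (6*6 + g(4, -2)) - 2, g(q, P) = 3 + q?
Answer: 2871/2 ≈ 1435.5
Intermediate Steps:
S = 41 (S = (6*6 + (3 + 4)) - 2 = (36 + 7) - 2 = 43 - 2 = 41)
(11*((-3/(-2) + 1/1) + S))*3 = (11*((-3/(-2) + 1/1) + 41))*3 = (11*((-3*(-½) + 1*1) + 41))*3 = (11*((3/2 + 1) + 41))*3 = (11*(5/2 + 41))*3 = (11*(87/2))*3 = (957/2)*3 = 2871/2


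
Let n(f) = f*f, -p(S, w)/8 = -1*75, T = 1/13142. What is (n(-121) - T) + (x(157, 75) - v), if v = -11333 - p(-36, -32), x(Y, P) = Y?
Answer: 351298801/13142 ≈ 26731.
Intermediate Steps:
T = 1/13142 ≈ 7.6092e-5
p(S, w) = 600 (p(S, w) = -(-8)*75 = -8*(-75) = 600)
v = -11933 (v = -11333 - 1*600 = -11333 - 600 = -11933)
n(f) = f²
(n(-121) - T) + (x(157, 75) - v) = ((-121)² - 1*1/13142) + (157 - 1*(-11933)) = (14641 - 1/13142) + (157 + 11933) = 192412021/13142 + 12090 = 351298801/13142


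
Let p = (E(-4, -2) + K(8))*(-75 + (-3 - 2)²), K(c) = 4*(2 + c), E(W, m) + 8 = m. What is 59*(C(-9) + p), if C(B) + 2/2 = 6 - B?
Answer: -87674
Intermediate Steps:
C(B) = 5 - B (C(B) = -1 + (6 - B) = 5 - B)
E(W, m) = -8 + m
K(c) = 8 + 4*c
p = -1500 (p = ((-8 - 2) + (8 + 4*8))*(-75 + (-3 - 2)²) = (-10 + (8 + 32))*(-75 + (-5)²) = (-10 + 40)*(-75 + 25) = 30*(-50) = -1500)
59*(C(-9) + p) = 59*((5 - 1*(-9)) - 1500) = 59*((5 + 9) - 1500) = 59*(14 - 1500) = 59*(-1486) = -87674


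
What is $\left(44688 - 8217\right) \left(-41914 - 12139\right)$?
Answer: $-1971366963$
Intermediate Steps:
$\left(44688 - 8217\right) \left(-41914 - 12139\right) = 36471 \left(-54053\right) = -1971366963$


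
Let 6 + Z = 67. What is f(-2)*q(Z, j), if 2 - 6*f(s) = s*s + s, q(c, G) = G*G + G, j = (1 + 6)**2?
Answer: 0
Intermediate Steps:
Z = 61 (Z = -6 + 67 = 61)
j = 49 (j = 7**2 = 49)
q(c, G) = G + G**2 (q(c, G) = G**2 + G = G + G**2)
f(s) = 1/3 - s/6 - s**2/6 (f(s) = 1/3 - (s*s + s)/6 = 1/3 - (s**2 + s)/6 = 1/3 - (s + s**2)/6 = 1/3 + (-s/6 - s**2/6) = 1/3 - s/6 - s**2/6)
f(-2)*q(Z, j) = (1/3 - 1/6*(-2) - 1/6*(-2)**2)*(49*(1 + 49)) = (1/3 + 1/3 - 1/6*4)*(49*50) = (1/3 + 1/3 - 2/3)*2450 = 0*2450 = 0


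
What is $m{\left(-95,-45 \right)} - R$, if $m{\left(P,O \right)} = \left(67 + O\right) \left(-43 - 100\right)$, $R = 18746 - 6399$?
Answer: $-15493$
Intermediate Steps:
$R = 12347$ ($R = 18746 - 6399 = 12347$)
$m{\left(P,O \right)} = -9581 - 143 O$ ($m{\left(P,O \right)} = \left(67 + O\right) \left(-143\right) = -9581 - 143 O$)
$m{\left(-95,-45 \right)} - R = \left(-9581 - -6435\right) - 12347 = \left(-9581 + 6435\right) - 12347 = -3146 - 12347 = -15493$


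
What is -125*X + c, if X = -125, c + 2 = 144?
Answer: 15767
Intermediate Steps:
c = 142 (c = -2 + 144 = 142)
-125*X + c = -125*(-125) + 142 = 15625 + 142 = 15767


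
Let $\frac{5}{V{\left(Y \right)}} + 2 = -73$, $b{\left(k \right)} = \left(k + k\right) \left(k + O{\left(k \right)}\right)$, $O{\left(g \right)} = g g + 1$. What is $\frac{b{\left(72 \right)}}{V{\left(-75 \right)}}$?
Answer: $-11355120$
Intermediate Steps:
$O{\left(g \right)} = 1 + g^{2}$ ($O{\left(g \right)} = g^{2} + 1 = 1 + g^{2}$)
$b{\left(k \right)} = 2 k \left(1 + k + k^{2}\right)$ ($b{\left(k \right)} = \left(k + k\right) \left(k + \left(1 + k^{2}\right)\right) = 2 k \left(1 + k + k^{2}\right)$)
$V{\left(Y \right)} = - \frac{1}{15}$ ($V{\left(Y \right)} = \frac{5}{-2 - 73} = \frac{5}{-75} = 5 \left(- \frac{1}{75}\right) = - \frac{1}{15}$)
$\frac{b{\left(72 \right)}}{V{\left(-75 \right)}} = \frac{2 \cdot 72 \left(1 + 72 + 72^{2}\right)}{- \frac{1}{15}} = 2 \cdot 72 \left(1 + 72 + 5184\right) \left(-15\right) = 2 \cdot 72 \cdot 5257 \left(-15\right) = 757008 \left(-15\right) = -11355120$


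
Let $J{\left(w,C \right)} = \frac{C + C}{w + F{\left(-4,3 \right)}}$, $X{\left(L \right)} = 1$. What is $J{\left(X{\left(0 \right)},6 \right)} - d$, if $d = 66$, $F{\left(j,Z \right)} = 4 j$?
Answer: $- \frac{334}{5} \approx -66.8$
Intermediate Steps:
$J{\left(w,C \right)} = \frac{2 C}{-16 + w}$ ($J{\left(w,C \right)} = \frac{C + C}{w + 4 \left(-4\right)} = \frac{2 C}{w - 16} = \frac{2 C}{-16 + w}$)
$J{\left(X{\left(0 \right)},6 \right)} - d = 2 \cdot 6 \frac{1}{-16 + 1} - 66 = 2 \cdot 6 \frac{1}{-15} - 66 = 2 \cdot 6 \left(- \frac{1}{15}\right) - 66 = - \frac{4}{5} - 66 = - \frac{334}{5}$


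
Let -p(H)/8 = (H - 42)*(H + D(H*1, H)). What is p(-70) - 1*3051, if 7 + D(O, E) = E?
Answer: -134763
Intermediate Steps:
D(O, E) = -7 + E
p(H) = -8*(-42 + H)*(-7 + 2*H) (p(H) = -8*(H - 42)*(H + (-7 + H)) = -8*(-42 + H)*(-7 + 2*H))
p(-70) - 1*3051 = (-2352 - 16*(-70)² + 728*(-70)) - 1*3051 = (-2352 - 16*4900 - 50960) - 3051 = (-2352 - 78400 - 50960) - 3051 = -131712 - 3051 = -134763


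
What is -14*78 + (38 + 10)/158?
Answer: -86244/79 ≈ -1091.7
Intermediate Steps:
-14*78 + (38 + 10)/158 = -1092 + 48*(1/158) = -1092 + 24/79 = -86244/79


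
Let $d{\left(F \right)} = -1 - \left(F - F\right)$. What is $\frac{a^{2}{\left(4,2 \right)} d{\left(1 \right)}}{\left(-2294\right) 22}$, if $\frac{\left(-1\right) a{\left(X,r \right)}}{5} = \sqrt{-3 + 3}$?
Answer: $0$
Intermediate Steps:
$a{\left(X,r \right)} = 0$ ($a{\left(X,r \right)} = - 5 \sqrt{-3 + 3} = - 5 \sqrt{0} = \left(-5\right) 0 = 0$)
$d{\left(F \right)} = -1$ ($d{\left(F \right)} = -1 - 0 = -1 + 0 = -1$)
$\frac{a^{2}{\left(4,2 \right)} d{\left(1 \right)}}{\left(-2294\right) 22} = \frac{0^{2} \left(-1\right)}{\left(-2294\right) 22} = \frac{0 \left(-1\right)}{-50468} = 0 \left(- \frac{1}{50468}\right) = 0$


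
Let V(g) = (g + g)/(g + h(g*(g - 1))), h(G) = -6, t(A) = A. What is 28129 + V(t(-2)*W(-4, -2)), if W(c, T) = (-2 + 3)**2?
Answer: 56259/2 ≈ 28130.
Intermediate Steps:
W(c, T) = 1 (W(c, T) = 1**2 = 1)
V(g) = 2*g/(-6 + g) (V(g) = (g + g)/(g - 6) = (2*g)/(-6 + g) = 2*g/(-6 + g))
28129 + V(t(-2)*W(-4, -2)) = 28129 + 2*(-2*1)/(-6 - 2*1) = 28129 + 2*(-2)/(-6 - 2) = 28129 + 2*(-2)/(-8) = 28129 + 2*(-2)*(-1/8) = 28129 + 1/2 = 56259/2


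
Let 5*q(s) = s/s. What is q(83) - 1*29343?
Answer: -146714/5 ≈ -29343.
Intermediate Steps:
q(s) = ⅕ (q(s) = (s/s)/5 = (⅕)*1 = ⅕)
q(83) - 1*29343 = ⅕ - 1*29343 = ⅕ - 29343 = -146714/5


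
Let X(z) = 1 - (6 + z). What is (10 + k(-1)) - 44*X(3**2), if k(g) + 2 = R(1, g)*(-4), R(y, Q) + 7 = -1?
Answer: 656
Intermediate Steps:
X(z) = -5 - z (X(z) = 1 + (-6 - z) = -5 - z)
R(y, Q) = -8 (R(y, Q) = -7 - 1 = -8)
k(g) = 30 (k(g) = -2 - 8*(-4) = -2 + 32 = 30)
(10 + k(-1)) - 44*X(3**2) = (10 + 30) - 44*(-5 - 1*3**2) = 40 - 44*(-5 - 1*9) = 40 - 44*(-5 - 9) = 40 - 44*(-14) = 40 + 616 = 656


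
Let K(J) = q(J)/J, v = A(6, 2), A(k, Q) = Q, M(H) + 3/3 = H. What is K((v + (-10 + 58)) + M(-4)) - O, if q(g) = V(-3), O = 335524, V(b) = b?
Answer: -5032861/15 ≈ -3.3552e+5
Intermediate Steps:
M(H) = -1 + H
v = 2
q(g) = -3
K(J) = -3/J
K((v + (-10 + 58)) + M(-4)) - O = -3/((2 + (-10 + 58)) + (-1 - 4)) - 1*335524 = -3/((2 + 48) - 5) - 335524 = -3/(50 - 5) - 335524 = -3/45 - 335524 = -3*1/45 - 335524 = -1/15 - 335524 = -5032861/15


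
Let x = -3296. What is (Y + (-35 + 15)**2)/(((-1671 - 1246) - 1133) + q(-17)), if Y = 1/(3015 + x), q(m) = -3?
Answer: -16057/162699 ≈ -0.098691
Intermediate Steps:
Y = -1/281 (Y = 1/(3015 - 3296) = 1/(-281) = -1/281 ≈ -0.0035587)
(Y + (-35 + 15)**2)/(((-1671 - 1246) - 1133) + q(-17)) = (-1/281 + (-35 + 15)**2)/(((-1671 - 1246) - 1133) - 3) = (-1/281 + (-20)**2)/((-2917 - 1133) - 3) = (-1/281 + 400)/(-4050 - 3) = (112399/281)/(-4053) = (112399/281)*(-1/4053) = -16057/162699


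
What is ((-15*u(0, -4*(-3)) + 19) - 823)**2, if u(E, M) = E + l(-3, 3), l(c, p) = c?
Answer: 576081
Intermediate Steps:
u(E, M) = -3 + E (u(E, M) = E - 3 = -3 + E)
((-15*u(0, -4*(-3)) + 19) - 823)**2 = ((-15*(-3 + 0) + 19) - 823)**2 = ((-15*(-3) + 19) - 823)**2 = ((45 + 19) - 823)**2 = (64 - 823)**2 = (-759)**2 = 576081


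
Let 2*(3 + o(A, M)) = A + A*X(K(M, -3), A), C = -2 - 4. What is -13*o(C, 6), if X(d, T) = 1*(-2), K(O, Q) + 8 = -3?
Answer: 0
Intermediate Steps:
K(O, Q) = -11 (K(O, Q) = -8 - 3 = -11)
X(d, T) = -2
C = -6
o(A, M) = -3 - A/2 (o(A, M) = -3 + (A + A*(-2))/2 = -3 + (A - 2*A)/2 = -3 + (-A)/2 = -3 - A/2)
-13*o(C, 6) = -13*(-3 - ½*(-6)) = -13*(-3 + 3) = -13*0 = 0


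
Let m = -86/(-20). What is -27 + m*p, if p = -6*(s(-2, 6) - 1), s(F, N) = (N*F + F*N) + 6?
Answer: 2316/5 ≈ 463.20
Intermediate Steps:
s(F, N) = 6 + 2*F*N (s(F, N) = (F*N + F*N) + 6 = 2*F*N + 6 = 6 + 2*F*N)
m = 43/10 (m = -86*(-1/20) = 43/10 ≈ 4.3000)
p = 114 (p = -6*((6 + 2*(-2)*6) - 1) = -6*((6 - 24) - 1) = -6*(-18 - 1) = -6*(-19) = 114)
-27 + m*p = -27 + (43/10)*114 = -27 + 2451/5 = 2316/5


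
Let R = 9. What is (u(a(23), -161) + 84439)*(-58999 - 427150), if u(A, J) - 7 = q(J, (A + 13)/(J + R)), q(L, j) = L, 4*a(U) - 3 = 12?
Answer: -40975068465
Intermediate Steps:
a(U) = 15/4 (a(U) = ¾ + (¼)*12 = ¾ + 3 = 15/4)
u(A, J) = 7 + J
(u(a(23), -161) + 84439)*(-58999 - 427150) = ((7 - 161) + 84439)*(-58999 - 427150) = (-154 + 84439)*(-486149) = 84285*(-486149) = -40975068465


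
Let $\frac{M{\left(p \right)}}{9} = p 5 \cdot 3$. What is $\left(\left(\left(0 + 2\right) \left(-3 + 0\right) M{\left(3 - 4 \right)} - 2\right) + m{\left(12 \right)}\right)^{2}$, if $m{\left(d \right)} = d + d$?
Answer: $692224$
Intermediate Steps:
$M{\left(p \right)} = 135 p$ ($M{\left(p \right)} = 9 p 5 \cdot 3 = 9 \cdot 5 p 3 = 9 \cdot 15 p = 135 p$)
$m{\left(d \right)} = 2 d$
$\left(\left(\left(0 + 2\right) \left(-3 + 0\right) M{\left(3 - 4 \right)} - 2\right) + m{\left(12 \right)}\right)^{2} = \left(\left(\left(0 + 2\right) \left(-3 + 0\right) 135 \left(3 - 4\right) - 2\right) + 2 \cdot 12\right)^{2} = \left(\left(2 \left(-3\right) 135 \left(3 - 4\right) - 2\right) + 24\right)^{2} = \left(\left(- 6 \cdot 135 \left(-1\right) - 2\right) + 24\right)^{2} = \left(\left(\left(-6\right) \left(-135\right) - 2\right) + 24\right)^{2} = \left(\left(810 - 2\right) + 24\right)^{2} = \left(808 + 24\right)^{2} = 832^{2} = 692224$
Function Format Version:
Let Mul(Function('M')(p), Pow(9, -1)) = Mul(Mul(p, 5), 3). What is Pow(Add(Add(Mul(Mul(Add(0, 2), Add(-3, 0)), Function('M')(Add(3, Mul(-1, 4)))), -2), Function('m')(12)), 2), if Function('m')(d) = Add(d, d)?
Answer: 692224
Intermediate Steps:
Function('M')(p) = Mul(135, p) (Function('M')(p) = Mul(9, Mul(Mul(p, 5), 3)) = Mul(9, Mul(Mul(5, p), 3)) = Mul(9, Mul(15, p)) = Mul(135, p))
Function('m')(d) = Mul(2, d)
Pow(Add(Add(Mul(Mul(Add(0, 2), Add(-3, 0)), Function('M')(Add(3, Mul(-1, 4)))), -2), Function('m')(12)), 2) = Pow(Add(Add(Mul(Mul(Add(0, 2), Add(-3, 0)), Mul(135, Add(3, Mul(-1, 4)))), -2), Mul(2, 12)), 2) = Pow(Add(Add(Mul(Mul(2, -3), Mul(135, Add(3, -4))), -2), 24), 2) = Pow(Add(Add(Mul(-6, Mul(135, -1)), -2), 24), 2) = Pow(Add(Add(Mul(-6, -135), -2), 24), 2) = Pow(Add(Add(810, -2), 24), 2) = Pow(Add(808, 24), 2) = Pow(832, 2) = 692224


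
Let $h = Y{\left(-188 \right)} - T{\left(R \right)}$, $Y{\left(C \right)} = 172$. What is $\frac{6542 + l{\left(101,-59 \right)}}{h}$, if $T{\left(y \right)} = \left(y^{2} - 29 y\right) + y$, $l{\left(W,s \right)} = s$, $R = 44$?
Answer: $- \frac{6483}{532} \approx -12.186$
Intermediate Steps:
$T{\left(y \right)} = y^{2} - 28 y$
$h = -532$ ($h = 172 - 44 \left(-28 + 44\right) = 172 - 44 \cdot 16 = 172 - 704 = -532$)
$\frac{6542 + l{\left(101,-59 \right)}}{h} = \frac{6542 - 59}{-532} = 6483 \left(- \frac{1}{532}\right) = - \frac{6483}{532}$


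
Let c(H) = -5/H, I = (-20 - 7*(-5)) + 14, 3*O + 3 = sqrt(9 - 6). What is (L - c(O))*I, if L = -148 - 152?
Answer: -17835/2 - 145*sqrt(3)/2 ≈ -9043.1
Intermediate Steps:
O = -1 + sqrt(3)/3 (O = -1 + sqrt(9 - 6)/3 = -1 + sqrt(3)/3 ≈ -0.42265)
L = -300
I = 29 (I = (-20 + 35) + 14 = 15 + 14 = 29)
(L - c(O))*I = (-300 - (-5)/(-1 + sqrt(3)/3))*29 = (-300 + 5/(-1 + sqrt(3)/3))*29 = -8700 + 145/(-1 + sqrt(3)/3)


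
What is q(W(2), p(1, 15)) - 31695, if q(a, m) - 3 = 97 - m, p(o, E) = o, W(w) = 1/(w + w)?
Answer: -31596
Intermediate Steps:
W(w) = 1/(2*w)
q(a, m) = 100 - m (q(a, m) = 3 + (97 - m) = 100 - m)
q(W(2), p(1, 15)) - 31695 = (100 - 1*1) - 31695 = (100 - 1) - 31695 = 99 - 31695 = -31596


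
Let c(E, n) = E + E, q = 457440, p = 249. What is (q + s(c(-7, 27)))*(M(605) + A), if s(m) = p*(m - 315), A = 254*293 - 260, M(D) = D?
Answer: 28076429073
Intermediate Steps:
c(E, n) = 2*E
A = 74162 (A = 74422 - 260 = 74162)
s(m) = -78435 + 249*m (s(m) = 249*(m - 315) = 249*(-315 + m) = -78435 + 249*m)
(q + s(c(-7, 27)))*(M(605) + A) = (457440 + (-78435 + 249*(2*(-7))))*(605 + 74162) = (457440 + (-78435 + 249*(-14)))*74767 = (457440 + (-78435 - 3486))*74767 = (457440 - 81921)*74767 = 375519*74767 = 28076429073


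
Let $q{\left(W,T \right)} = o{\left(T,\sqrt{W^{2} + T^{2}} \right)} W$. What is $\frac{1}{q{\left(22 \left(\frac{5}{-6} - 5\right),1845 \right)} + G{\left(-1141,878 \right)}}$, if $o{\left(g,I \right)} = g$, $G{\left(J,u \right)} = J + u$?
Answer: $- \frac{1}{237038} \approx -4.2187 \cdot 10^{-6}$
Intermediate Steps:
$q{\left(W,T \right)} = T W$
$\frac{1}{q{\left(22 \left(\frac{5}{-6} - 5\right),1845 \right)} + G{\left(-1141,878 \right)}} = \frac{1}{1845 \cdot 22 \left(\frac{5}{-6} - 5\right) + \left(-1141 + 878\right)} = \frac{1}{1845 \cdot 22 \left(5 \left(- \frac{1}{6}\right) - 5\right) - 263} = \frac{1}{1845 \cdot 22 \left(- \frac{5}{6} - 5\right) - 263} = \frac{1}{1845 \cdot 22 \left(- \frac{35}{6}\right) - 263} = \frac{1}{1845 \left(- \frac{385}{3}\right) - 263} = \frac{1}{-236775 - 263} = \frac{1}{-237038} = - \frac{1}{237038}$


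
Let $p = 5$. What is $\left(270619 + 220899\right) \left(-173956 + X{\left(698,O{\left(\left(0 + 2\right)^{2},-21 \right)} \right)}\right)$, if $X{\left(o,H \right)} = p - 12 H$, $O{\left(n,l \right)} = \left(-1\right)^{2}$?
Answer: $-85505945834$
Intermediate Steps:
$O{\left(n,l \right)} = 1$
$X{\left(o,H \right)} = 5 - 12 H$
$\left(270619 + 220899\right) \left(-173956 + X{\left(698,O{\left(\left(0 + 2\right)^{2},-21 \right)} \right)}\right) = \left(270619 + 220899\right) \left(-173956 + \left(5 - 12\right)\right) = 491518 \left(-173956 + \left(5 - 12\right)\right) = 491518 \left(-173956 - 7\right) = 491518 \left(-173963\right) = -85505945834$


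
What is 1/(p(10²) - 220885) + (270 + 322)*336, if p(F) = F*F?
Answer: 41947557119/210885 ≈ 1.9891e+5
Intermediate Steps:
p(F) = F²
1/(p(10²) - 220885) + (270 + 322)*336 = 1/((10²)² - 220885) + (270 + 322)*336 = 1/(100² - 220885) + 592*336 = 1/(10000 - 220885) + 198912 = 1/(-210885) + 198912 = -1/210885 + 198912 = 41947557119/210885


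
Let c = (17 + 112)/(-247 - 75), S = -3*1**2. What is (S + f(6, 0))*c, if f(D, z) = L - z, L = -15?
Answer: 1161/161 ≈ 7.2112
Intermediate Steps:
S = -3 (S = -3*1 = -3)
c = -129/322 (c = 129/(-322) = 129*(-1/322) = -129/322 ≈ -0.40062)
f(D, z) = -15 - z
(S + f(6, 0))*c = (-3 + (-15 - 1*0))*(-129/322) = (-3 + (-15 + 0))*(-129/322) = (-3 - 15)*(-129/322) = -18*(-129/322) = 1161/161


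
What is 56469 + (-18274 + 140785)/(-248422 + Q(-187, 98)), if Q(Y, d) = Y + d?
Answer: 4677681716/82837 ≈ 56469.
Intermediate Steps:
56469 + (-18274 + 140785)/(-248422 + Q(-187, 98)) = 56469 + (-18274 + 140785)/(-248422 + (-187 + 98)) = 56469 + 122511/(-248422 - 89) = 56469 + 122511/(-248511) = 56469 + 122511*(-1/248511) = 56469 - 40837/82837 = 4677681716/82837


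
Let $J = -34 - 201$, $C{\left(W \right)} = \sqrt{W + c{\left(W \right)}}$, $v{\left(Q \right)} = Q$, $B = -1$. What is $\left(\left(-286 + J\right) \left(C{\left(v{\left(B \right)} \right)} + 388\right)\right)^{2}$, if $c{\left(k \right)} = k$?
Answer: $40863271022 + 210638216 i \sqrt{2} \approx 4.0863 \cdot 10^{10} + 2.9789 \cdot 10^{8} i$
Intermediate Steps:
$C{\left(W \right)} = \sqrt{2} \sqrt{W}$ ($C{\left(W \right)} = \sqrt{W + W} = \sqrt{2 W} = \sqrt{2} \sqrt{W}$)
$J = -235$
$\left(\left(-286 + J\right) \left(C{\left(v{\left(B \right)} \right)} + 388\right)\right)^{2} = \left(\left(-286 - 235\right) \left(\sqrt{2} \sqrt{-1} + 388\right)\right)^{2} = \left(- 521 \left(\sqrt{2} i + 388\right)\right)^{2} = \left(- 521 \left(i \sqrt{2} + 388\right)\right)^{2} = \left(- 521 \left(388 + i \sqrt{2}\right)\right)^{2} = \left(-202148 - 521 i \sqrt{2}\right)^{2}$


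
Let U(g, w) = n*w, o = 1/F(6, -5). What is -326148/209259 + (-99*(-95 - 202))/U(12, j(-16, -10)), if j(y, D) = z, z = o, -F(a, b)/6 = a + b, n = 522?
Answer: -686801917/2022837 ≈ -339.52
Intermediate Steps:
F(a, b) = -6*a - 6*b (F(a, b) = -6*(a + b) = -6*a - 6*b)
o = -⅙ (o = 1/(-6*6 - 6*(-5)) = 1/(-36 + 30) = 1/(-6) = -⅙ ≈ -0.16667)
z = -⅙ ≈ -0.16667
j(y, D) = -⅙
U(g, w) = 522*w
-326148/209259 + (-99*(-95 - 202))/U(12, j(-16, -10)) = -326148/209259 + (-99*(-95 - 202))/((522*(-⅙))) = -326148*1/209259 - 99*(-297)/(-87) = -108716/69753 + 29403*(-1/87) = -108716/69753 - 9801/29 = -686801917/2022837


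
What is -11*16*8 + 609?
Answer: -799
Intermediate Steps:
-11*16*8 + 609 = -176*8 + 609 = -1408 + 609 = -799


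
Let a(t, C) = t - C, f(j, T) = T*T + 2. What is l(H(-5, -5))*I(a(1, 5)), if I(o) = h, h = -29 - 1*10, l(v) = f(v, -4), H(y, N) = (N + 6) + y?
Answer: -702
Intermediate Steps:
f(j, T) = 2 + T² (f(j, T) = T² + 2 = 2 + T²)
H(y, N) = 6 + N + y (H(y, N) = (6 + N) + y = 6 + N + y)
l(v) = 18 (l(v) = 2 + (-4)² = 2 + 16 = 18)
h = -39 (h = -29 - 10 = -39)
I(o) = -39
l(H(-5, -5))*I(a(1, 5)) = 18*(-39) = -702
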